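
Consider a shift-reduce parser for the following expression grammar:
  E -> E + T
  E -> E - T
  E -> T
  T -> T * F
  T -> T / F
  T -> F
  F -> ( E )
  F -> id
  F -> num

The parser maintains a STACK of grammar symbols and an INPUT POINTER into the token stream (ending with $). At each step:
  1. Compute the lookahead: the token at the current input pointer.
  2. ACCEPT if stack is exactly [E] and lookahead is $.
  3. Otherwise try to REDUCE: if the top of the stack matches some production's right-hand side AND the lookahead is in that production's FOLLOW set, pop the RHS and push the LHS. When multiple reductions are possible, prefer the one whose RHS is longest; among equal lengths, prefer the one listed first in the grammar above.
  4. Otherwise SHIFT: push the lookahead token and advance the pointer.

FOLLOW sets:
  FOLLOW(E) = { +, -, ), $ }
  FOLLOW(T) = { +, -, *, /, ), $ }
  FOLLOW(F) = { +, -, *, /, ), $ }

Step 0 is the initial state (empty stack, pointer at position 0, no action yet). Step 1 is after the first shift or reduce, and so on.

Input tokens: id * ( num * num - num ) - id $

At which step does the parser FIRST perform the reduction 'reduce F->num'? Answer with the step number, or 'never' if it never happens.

Step 1: shift id. Stack=[id] ptr=1 lookahead=* remaining=[* ( num * num - num ) - id $]
Step 2: reduce F->id. Stack=[F] ptr=1 lookahead=* remaining=[* ( num * num - num ) - id $]
Step 3: reduce T->F. Stack=[T] ptr=1 lookahead=* remaining=[* ( num * num - num ) - id $]
Step 4: shift *. Stack=[T *] ptr=2 lookahead=( remaining=[( num * num - num ) - id $]
Step 5: shift (. Stack=[T * (] ptr=3 lookahead=num remaining=[num * num - num ) - id $]
Step 6: shift num. Stack=[T * ( num] ptr=4 lookahead=* remaining=[* num - num ) - id $]
Step 7: reduce F->num. Stack=[T * ( F] ptr=4 lookahead=* remaining=[* num - num ) - id $]

Answer: 7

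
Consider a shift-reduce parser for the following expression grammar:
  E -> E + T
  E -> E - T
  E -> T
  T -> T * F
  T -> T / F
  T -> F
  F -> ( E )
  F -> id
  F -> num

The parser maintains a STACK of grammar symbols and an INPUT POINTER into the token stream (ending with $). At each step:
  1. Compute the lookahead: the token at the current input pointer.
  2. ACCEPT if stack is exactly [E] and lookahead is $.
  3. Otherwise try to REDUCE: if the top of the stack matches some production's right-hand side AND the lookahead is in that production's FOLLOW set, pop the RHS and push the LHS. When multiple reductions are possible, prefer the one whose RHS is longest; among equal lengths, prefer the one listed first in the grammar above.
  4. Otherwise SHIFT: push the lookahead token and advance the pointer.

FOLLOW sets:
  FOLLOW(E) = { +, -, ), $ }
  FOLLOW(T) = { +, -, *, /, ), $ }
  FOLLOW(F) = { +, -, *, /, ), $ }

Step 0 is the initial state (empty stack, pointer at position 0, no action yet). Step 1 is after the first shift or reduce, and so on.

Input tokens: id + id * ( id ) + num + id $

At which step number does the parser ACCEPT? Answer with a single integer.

Answer: 29

Derivation:
Step 1: shift id. Stack=[id] ptr=1 lookahead=+ remaining=[+ id * ( id ) + num + id $]
Step 2: reduce F->id. Stack=[F] ptr=1 lookahead=+ remaining=[+ id * ( id ) + num + id $]
Step 3: reduce T->F. Stack=[T] ptr=1 lookahead=+ remaining=[+ id * ( id ) + num + id $]
Step 4: reduce E->T. Stack=[E] ptr=1 lookahead=+ remaining=[+ id * ( id ) + num + id $]
Step 5: shift +. Stack=[E +] ptr=2 lookahead=id remaining=[id * ( id ) + num + id $]
Step 6: shift id. Stack=[E + id] ptr=3 lookahead=* remaining=[* ( id ) + num + id $]
Step 7: reduce F->id. Stack=[E + F] ptr=3 lookahead=* remaining=[* ( id ) + num + id $]
Step 8: reduce T->F. Stack=[E + T] ptr=3 lookahead=* remaining=[* ( id ) + num + id $]
Step 9: shift *. Stack=[E + T *] ptr=4 lookahead=( remaining=[( id ) + num + id $]
Step 10: shift (. Stack=[E + T * (] ptr=5 lookahead=id remaining=[id ) + num + id $]
Step 11: shift id. Stack=[E + T * ( id] ptr=6 lookahead=) remaining=[) + num + id $]
Step 12: reduce F->id. Stack=[E + T * ( F] ptr=6 lookahead=) remaining=[) + num + id $]
Step 13: reduce T->F. Stack=[E + T * ( T] ptr=6 lookahead=) remaining=[) + num + id $]
Step 14: reduce E->T. Stack=[E + T * ( E] ptr=6 lookahead=) remaining=[) + num + id $]
Step 15: shift ). Stack=[E + T * ( E )] ptr=7 lookahead=+ remaining=[+ num + id $]
Step 16: reduce F->( E ). Stack=[E + T * F] ptr=7 lookahead=+ remaining=[+ num + id $]
Step 17: reduce T->T * F. Stack=[E + T] ptr=7 lookahead=+ remaining=[+ num + id $]
Step 18: reduce E->E + T. Stack=[E] ptr=7 lookahead=+ remaining=[+ num + id $]
Step 19: shift +. Stack=[E +] ptr=8 lookahead=num remaining=[num + id $]
Step 20: shift num. Stack=[E + num] ptr=9 lookahead=+ remaining=[+ id $]
Step 21: reduce F->num. Stack=[E + F] ptr=9 lookahead=+ remaining=[+ id $]
Step 22: reduce T->F. Stack=[E + T] ptr=9 lookahead=+ remaining=[+ id $]
Step 23: reduce E->E + T. Stack=[E] ptr=9 lookahead=+ remaining=[+ id $]
Step 24: shift +. Stack=[E +] ptr=10 lookahead=id remaining=[id $]
Step 25: shift id. Stack=[E + id] ptr=11 lookahead=$ remaining=[$]
Step 26: reduce F->id. Stack=[E + F] ptr=11 lookahead=$ remaining=[$]
Step 27: reduce T->F. Stack=[E + T] ptr=11 lookahead=$ remaining=[$]
Step 28: reduce E->E + T. Stack=[E] ptr=11 lookahead=$ remaining=[$]
Step 29: accept. Stack=[E] ptr=11 lookahead=$ remaining=[$]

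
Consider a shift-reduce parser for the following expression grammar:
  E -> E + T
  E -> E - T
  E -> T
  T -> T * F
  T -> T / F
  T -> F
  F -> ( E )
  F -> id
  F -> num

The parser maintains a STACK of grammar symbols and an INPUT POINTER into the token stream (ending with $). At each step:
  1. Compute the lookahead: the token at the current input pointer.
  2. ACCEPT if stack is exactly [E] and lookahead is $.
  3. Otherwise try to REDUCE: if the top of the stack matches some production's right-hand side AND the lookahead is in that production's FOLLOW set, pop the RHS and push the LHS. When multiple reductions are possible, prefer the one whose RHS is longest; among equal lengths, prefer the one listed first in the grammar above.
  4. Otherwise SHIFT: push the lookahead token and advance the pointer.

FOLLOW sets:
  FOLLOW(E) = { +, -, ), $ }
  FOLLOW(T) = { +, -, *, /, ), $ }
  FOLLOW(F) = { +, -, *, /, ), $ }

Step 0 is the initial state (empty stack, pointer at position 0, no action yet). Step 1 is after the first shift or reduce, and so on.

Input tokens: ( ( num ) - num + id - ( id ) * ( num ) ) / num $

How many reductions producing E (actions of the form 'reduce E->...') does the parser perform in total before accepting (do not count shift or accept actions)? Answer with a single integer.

Step 1: shift (. Stack=[(] ptr=1 lookahead=( remaining=[( num ) - num + id - ( id ) * ( num ) ) / num $]
Step 2: shift (. Stack=[( (] ptr=2 lookahead=num remaining=[num ) - num + id - ( id ) * ( num ) ) / num $]
Step 3: shift num. Stack=[( ( num] ptr=3 lookahead=) remaining=[) - num + id - ( id ) * ( num ) ) / num $]
Step 4: reduce F->num. Stack=[( ( F] ptr=3 lookahead=) remaining=[) - num + id - ( id ) * ( num ) ) / num $]
Step 5: reduce T->F. Stack=[( ( T] ptr=3 lookahead=) remaining=[) - num + id - ( id ) * ( num ) ) / num $]
Step 6: reduce E->T. Stack=[( ( E] ptr=3 lookahead=) remaining=[) - num + id - ( id ) * ( num ) ) / num $]
Step 7: shift ). Stack=[( ( E )] ptr=4 lookahead=- remaining=[- num + id - ( id ) * ( num ) ) / num $]
Step 8: reduce F->( E ). Stack=[( F] ptr=4 lookahead=- remaining=[- num + id - ( id ) * ( num ) ) / num $]
Step 9: reduce T->F. Stack=[( T] ptr=4 lookahead=- remaining=[- num + id - ( id ) * ( num ) ) / num $]
Step 10: reduce E->T. Stack=[( E] ptr=4 lookahead=- remaining=[- num + id - ( id ) * ( num ) ) / num $]
Step 11: shift -. Stack=[( E -] ptr=5 lookahead=num remaining=[num + id - ( id ) * ( num ) ) / num $]
Step 12: shift num. Stack=[( E - num] ptr=6 lookahead=+ remaining=[+ id - ( id ) * ( num ) ) / num $]
Step 13: reduce F->num. Stack=[( E - F] ptr=6 lookahead=+ remaining=[+ id - ( id ) * ( num ) ) / num $]
Step 14: reduce T->F. Stack=[( E - T] ptr=6 lookahead=+ remaining=[+ id - ( id ) * ( num ) ) / num $]
Step 15: reduce E->E - T. Stack=[( E] ptr=6 lookahead=+ remaining=[+ id - ( id ) * ( num ) ) / num $]
Step 16: shift +. Stack=[( E +] ptr=7 lookahead=id remaining=[id - ( id ) * ( num ) ) / num $]
Step 17: shift id. Stack=[( E + id] ptr=8 lookahead=- remaining=[- ( id ) * ( num ) ) / num $]
Step 18: reduce F->id. Stack=[( E + F] ptr=8 lookahead=- remaining=[- ( id ) * ( num ) ) / num $]
Step 19: reduce T->F. Stack=[( E + T] ptr=8 lookahead=- remaining=[- ( id ) * ( num ) ) / num $]
Step 20: reduce E->E + T. Stack=[( E] ptr=8 lookahead=- remaining=[- ( id ) * ( num ) ) / num $]
Step 21: shift -. Stack=[( E -] ptr=9 lookahead=( remaining=[( id ) * ( num ) ) / num $]
Step 22: shift (. Stack=[( E - (] ptr=10 lookahead=id remaining=[id ) * ( num ) ) / num $]
Step 23: shift id. Stack=[( E - ( id] ptr=11 lookahead=) remaining=[) * ( num ) ) / num $]
Step 24: reduce F->id. Stack=[( E - ( F] ptr=11 lookahead=) remaining=[) * ( num ) ) / num $]
Step 25: reduce T->F. Stack=[( E - ( T] ptr=11 lookahead=) remaining=[) * ( num ) ) / num $]
Step 26: reduce E->T. Stack=[( E - ( E] ptr=11 lookahead=) remaining=[) * ( num ) ) / num $]
Step 27: shift ). Stack=[( E - ( E )] ptr=12 lookahead=* remaining=[* ( num ) ) / num $]
Step 28: reduce F->( E ). Stack=[( E - F] ptr=12 lookahead=* remaining=[* ( num ) ) / num $]
Step 29: reduce T->F. Stack=[( E - T] ptr=12 lookahead=* remaining=[* ( num ) ) / num $]
Step 30: shift *. Stack=[( E - T *] ptr=13 lookahead=( remaining=[( num ) ) / num $]
Step 31: shift (. Stack=[( E - T * (] ptr=14 lookahead=num remaining=[num ) ) / num $]
Step 32: shift num. Stack=[( E - T * ( num] ptr=15 lookahead=) remaining=[) ) / num $]
Step 33: reduce F->num. Stack=[( E - T * ( F] ptr=15 lookahead=) remaining=[) ) / num $]
Step 34: reduce T->F. Stack=[( E - T * ( T] ptr=15 lookahead=) remaining=[) ) / num $]
Step 35: reduce E->T. Stack=[( E - T * ( E] ptr=15 lookahead=) remaining=[) ) / num $]
Step 36: shift ). Stack=[( E - T * ( E )] ptr=16 lookahead=) remaining=[) / num $]
Step 37: reduce F->( E ). Stack=[( E - T * F] ptr=16 lookahead=) remaining=[) / num $]
Step 38: reduce T->T * F. Stack=[( E - T] ptr=16 lookahead=) remaining=[) / num $]
Step 39: reduce E->E - T. Stack=[( E] ptr=16 lookahead=) remaining=[) / num $]
Step 40: shift ). Stack=[( E )] ptr=17 lookahead=/ remaining=[/ num $]
Step 41: reduce F->( E ). Stack=[F] ptr=17 lookahead=/ remaining=[/ num $]
Step 42: reduce T->F. Stack=[T] ptr=17 lookahead=/ remaining=[/ num $]
Step 43: shift /. Stack=[T /] ptr=18 lookahead=num remaining=[num $]
Step 44: shift num. Stack=[T / num] ptr=19 lookahead=$ remaining=[$]
Step 45: reduce F->num. Stack=[T / F] ptr=19 lookahead=$ remaining=[$]
Step 46: reduce T->T / F. Stack=[T] ptr=19 lookahead=$ remaining=[$]
Step 47: reduce E->T. Stack=[E] ptr=19 lookahead=$ remaining=[$]
Step 48: accept. Stack=[E] ptr=19 lookahead=$ remaining=[$]

Answer: 8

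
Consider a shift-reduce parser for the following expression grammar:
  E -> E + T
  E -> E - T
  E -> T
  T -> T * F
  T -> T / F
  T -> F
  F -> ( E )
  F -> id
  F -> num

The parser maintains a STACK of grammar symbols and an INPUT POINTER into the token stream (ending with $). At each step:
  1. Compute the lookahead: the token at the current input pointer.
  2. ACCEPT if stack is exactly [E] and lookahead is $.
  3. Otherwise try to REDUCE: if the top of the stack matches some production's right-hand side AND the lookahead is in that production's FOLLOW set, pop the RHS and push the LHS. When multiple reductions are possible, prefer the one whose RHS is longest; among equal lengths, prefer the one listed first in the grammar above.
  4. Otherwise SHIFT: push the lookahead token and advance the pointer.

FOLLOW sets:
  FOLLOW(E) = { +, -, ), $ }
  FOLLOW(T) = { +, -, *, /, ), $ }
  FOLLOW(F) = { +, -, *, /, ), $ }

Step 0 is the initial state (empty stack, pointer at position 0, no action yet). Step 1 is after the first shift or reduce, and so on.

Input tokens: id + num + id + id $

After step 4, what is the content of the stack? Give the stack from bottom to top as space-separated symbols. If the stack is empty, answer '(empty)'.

Step 1: shift id. Stack=[id] ptr=1 lookahead=+ remaining=[+ num + id + id $]
Step 2: reduce F->id. Stack=[F] ptr=1 lookahead=+ remaining=[+ num + id + id $]
Step 3: reduce T->F. Stack=[T] ptr=1 lookahead=+ remaining=[+ num + id + id $]
Step 4: reduce E->T. Stack=[E] ptr=1 lookahead=+ remaining=[+ num + id + id $]

Answer: E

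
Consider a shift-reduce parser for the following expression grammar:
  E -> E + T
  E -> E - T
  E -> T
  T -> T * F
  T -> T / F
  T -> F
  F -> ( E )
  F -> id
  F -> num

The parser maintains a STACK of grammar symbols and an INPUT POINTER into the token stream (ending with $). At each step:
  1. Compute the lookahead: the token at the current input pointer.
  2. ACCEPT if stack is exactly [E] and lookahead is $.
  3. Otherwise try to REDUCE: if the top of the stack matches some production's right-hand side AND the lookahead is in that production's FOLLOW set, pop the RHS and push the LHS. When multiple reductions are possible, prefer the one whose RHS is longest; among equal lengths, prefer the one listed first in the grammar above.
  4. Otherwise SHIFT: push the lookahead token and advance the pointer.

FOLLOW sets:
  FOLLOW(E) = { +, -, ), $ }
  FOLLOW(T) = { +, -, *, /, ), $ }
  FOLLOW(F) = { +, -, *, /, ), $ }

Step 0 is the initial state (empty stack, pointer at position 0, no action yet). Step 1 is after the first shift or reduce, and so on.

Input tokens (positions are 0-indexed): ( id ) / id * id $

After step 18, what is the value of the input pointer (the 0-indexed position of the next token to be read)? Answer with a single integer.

Step 1: shift (. Stack=[(] ptr=1 lookahead=id remaining=[id ) / id * id $]
Step 2: shift id. Stack=[( id] ptr=2 lookahead=) remaining=[) / id * id $]
Step 3: reduce F->id. Stack=[( F] ptr=2 lookahead=) remaining=[) / id * id $]
Step 4: reduce T->F. Stack=[( T] ptr=2 lookahead=) remaining=[) / id * id $]
Step 5: reduce E->T. Stack=[( E] ptr=2 lookahead=) remaining=[) / id * id $]
Step 6: shift ). Stack=[( E )] ptr=3 lookahead=/ remaining=[/ id * id $]
Step 7: reduce F->( E ). Stack=[F] ptr=3 lookahead=/ remaining=[/ id * id $]
Step 8: reduce T->F. Stack=[T] ptr=3 lookahead=/ remaining=[/ id * id $]
Step 9: shift /. Stack=[T /] ptr=4 lookahead=id remaining=[id * id $]
Step 10: shift id. Stack=[T / id] ptr=5 lookahead=* remaining=[* id $]
Step 11: reduce F->id. Stack=[T / F] ptr=5 lookahead=* remaining=[* id $]
Step 12: reduce T->T / F. Stack=[T] ptr=5 lookahead=* remaining=[* id $]
Step 13: shift *. Stack=[T *] ptr=6 lookahead=id remaining=[id $]
Step 14: shift id. Stack=[T * id] ptr=7 lookahead=$ remaining=[$]
Step 15: reduce F->id. Stack=[T * F] ptr=7 lookahead=$ remaining=[$]
Step 16: reduce T->T * F. Stack=[T] ptr=7 lookahead=$ remaining=[$]
Step 17: reduce E->T. Stack=[E] ptr=7 lookahead=$ remaining=[$]
Step 18: accept. Stack=[E] ptr=7 lookahead=$ remaining=[$]

Answer: 7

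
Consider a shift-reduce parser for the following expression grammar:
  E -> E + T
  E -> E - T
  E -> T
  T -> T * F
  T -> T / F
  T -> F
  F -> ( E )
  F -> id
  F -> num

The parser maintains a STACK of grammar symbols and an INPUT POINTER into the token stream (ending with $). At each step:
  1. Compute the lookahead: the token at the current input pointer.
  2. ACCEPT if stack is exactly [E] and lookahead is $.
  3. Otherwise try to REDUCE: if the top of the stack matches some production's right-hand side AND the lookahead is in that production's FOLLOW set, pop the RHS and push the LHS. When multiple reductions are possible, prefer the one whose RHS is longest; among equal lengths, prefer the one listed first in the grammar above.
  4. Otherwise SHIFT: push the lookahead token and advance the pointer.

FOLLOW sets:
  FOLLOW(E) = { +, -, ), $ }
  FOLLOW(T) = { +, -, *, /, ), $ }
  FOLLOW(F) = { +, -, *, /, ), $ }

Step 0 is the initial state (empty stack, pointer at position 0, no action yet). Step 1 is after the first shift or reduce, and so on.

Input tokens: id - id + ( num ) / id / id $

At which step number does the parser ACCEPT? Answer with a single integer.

Step 1: shift id. Stack=[id] ptr=1 lookahead=- remaining=[- id + ( num ) / id / id $]
Step 2: reduce F->id. Stack=[F] ptr=1 lookahead=- remaining=[- id + ( num ) / id / id $]
Step 3: reduce T->F. Stack=[T] ptr=1 lookahead=- remaining=[- id + ( num ) / id / id $]
Step 4: reduce E->T. Stack=[E] ptr=1 lookahead=- remaining=[- id + ( num ) / id / id $]
Step 5: shift -. Stack=[E -] ptr=2 lookahead=id remaining=[id + ( num ) / id / id $]
Step 6: shift id. Stack=[E - id] ptr=3 lookahead=+ remaining=[+ ( num ) / id / id $]
Step 7: reduce F->id. Stack=[E - F] ptr=3 lookahead=+ remaining=[+ ( num ) / id / id $]
Step 8: reduce T->F. Stack=[E - T] ptr=3 lookahead=+ remaining=[+ ( num ) / id / id $]
Step 9: reduce E->E - T. Stack=[E] ptr=3 lookahead=+ remaining=[+ ( num ) / id / id $]
Step 10: shift +. Stack=[E +] ptr=4 lookahead=( remaining=[( num ) / id / id $]
Step 11: shift (. Stack=[E + (] ptr=5 lookahead=num remaining=[num ) / id / id $]
Step 12: shift num. Stack=[E + ( num] ptr=6 lookahead=) remaining=[) / id / id $]
Step 13: reduce F->num. Stack=[E + ( F] ptr=6 lookahead=) remaining=[) / id / id $]
Step 14: reduce T->F. Stack=[E + ( T] ptr=6 lookahead=) remaining=[) / id / id $]
Step 15: reduce E->T. Stack=[E + ( E] ptr=6 lookahead=) remaining=[) / id / id $]
Step 16: shift ). Stack=[E + ( E )] ptr=7 lookahead=/ remaining=[/ id / id $]
Step 17: reduce F->( E ). Stack=[E + F] ptr=7 lookahead=/ remaining=[/ id / id $]
Step 18: reduce T->F. Stack=[E + T] ptr=7 lookahead=/ remaining=[/ id / id $]
Step 19: shift /. Stack=[E + T /] ptr=8 lookahead=id remaining=[id / id $]
Step 20: shift id. Stack=[E + T / id] ptr=9 lookahead=/ remaining=[/ id $]
Step 21: reduce F->id. Stack=[E + T / F] ptr=9 lookahead=/ remaining=[/ id $]
Step 22: reduce T->T / F. Stack=[E + T] ptr=9 lookahead=/ remaining=[/ id $]
Step 23: shift /. Stack=[E + T /] ptr=10 lookahead=id remaining=[id $]
Step 24: shift id. Stack=[E + T / id] ptr=11 lookahead=$ remaining=[$]
Step 25: reduce F->id. Stack=[E + T / F] ptr=11 lookahead=$ remaining=[$]
Step 26: reduce T->T / F. Stack=[E + T] ptr=11 lookahead=$ remaining=[$]
Step 27: reduce E->E + T. Stack=[E] ptr=11 lookahead=$ remaining=[$]
Step 28: accept. Stack=[E] ptr=11 lookahead=$ remaining=[$]

Answer: 28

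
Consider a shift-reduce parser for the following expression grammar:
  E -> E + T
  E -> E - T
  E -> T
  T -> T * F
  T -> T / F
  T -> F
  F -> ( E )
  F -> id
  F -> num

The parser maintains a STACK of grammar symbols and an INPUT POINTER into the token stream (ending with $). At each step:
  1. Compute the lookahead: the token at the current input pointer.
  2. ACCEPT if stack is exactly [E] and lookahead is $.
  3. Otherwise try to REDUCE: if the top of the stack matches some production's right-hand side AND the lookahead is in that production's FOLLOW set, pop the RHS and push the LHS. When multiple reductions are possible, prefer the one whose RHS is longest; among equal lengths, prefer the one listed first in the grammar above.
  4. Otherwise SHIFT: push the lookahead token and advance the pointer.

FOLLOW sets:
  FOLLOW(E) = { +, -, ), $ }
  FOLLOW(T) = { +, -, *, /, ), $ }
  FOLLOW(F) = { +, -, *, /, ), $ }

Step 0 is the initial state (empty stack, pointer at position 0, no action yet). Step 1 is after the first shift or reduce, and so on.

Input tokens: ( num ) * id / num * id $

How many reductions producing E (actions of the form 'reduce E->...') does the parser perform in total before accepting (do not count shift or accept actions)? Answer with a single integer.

Step 1: shift (. Stack=[(] ptr=1 lookahead=num remaining=[num ) * id / num * id $]
Step 2: shift num. Stack=[( num] ptr=2 lookahead=) remaining=[) * id / num * id $]
Step 3: reduce F->num. Stack=[( F] ptr=2 lookahead=) remaining=[) * id / num * id $]
Step 4: reduce T->F. Stack=[( T] ptr=2 lookahead=) remaining=[) * id / num * id $]
Step 5: reduce E->T. Stack=[( E] ptr=2 lookahead=) remaining=[) * id / num * id $]
Step 6: shift ). Stack=[( E )] ptr=3 lookahead=* remaining=[* id / num * id $]
Step 7: reduce F->( E ). Stack=[F] ptr=3 lookahead=* remaining=[* id / num * id $]
Step 8: reduce T->F. Stack=[T] ptr=3 lookahead=* remaining=[* id / num * id $]
Step 9: shift *. Stack=[T *] ptr=4 lookahead=id remaining=[id / num * id $]
Step 10: shift id. Stack=[T * id] ptr=5 lookahead=/ remaining=[/ num * id $]
Step 11: reduce F->id. Stack=[T * F] ptr=5 lookahead=/ remaining=[/ num * id $]
Step 12: reduce T->T * F. Stack=[T] ptr=5 lookahead=/ remaining=[/ num * id $]
Step 13: shift /. Stack=[T /] ptr=6 lookahead=num remaining=[num * id $]
Step 14: shift num. Stack=[T / num] ptr=7 lookahead=* remaining=[* id $]
Step 15: reduce F->num. Stack=[T / F] ptr=7 lookahead=* remaining=[* id $]
Step 16: reduce T->T / F. Stack=[T] ptr=7 lookahead=* remaining=[* id $]
Step 17: shift *. Stack=[T *] ptr=8 lookahead=id remaining=[id $]
Step 18: shift id. Stack=[T * id] ptr=9 lookahead=$ remaining=[$]
Step 19: reduce F->id. Stack=[T * F] ptr=9 lookahead=$ remaining=[$]
Step 20: reduce T->T * F. Stack=[T] ptr=9 lookahead=$ remaining=[$]
Step 21: reduce E->T. Stack=[E] ptr=9 lookahead=$ remaining=[$]
Step 22: accept. Stack=[E] ptr=9 lookahead=$ remaining=[$]

Answer: 2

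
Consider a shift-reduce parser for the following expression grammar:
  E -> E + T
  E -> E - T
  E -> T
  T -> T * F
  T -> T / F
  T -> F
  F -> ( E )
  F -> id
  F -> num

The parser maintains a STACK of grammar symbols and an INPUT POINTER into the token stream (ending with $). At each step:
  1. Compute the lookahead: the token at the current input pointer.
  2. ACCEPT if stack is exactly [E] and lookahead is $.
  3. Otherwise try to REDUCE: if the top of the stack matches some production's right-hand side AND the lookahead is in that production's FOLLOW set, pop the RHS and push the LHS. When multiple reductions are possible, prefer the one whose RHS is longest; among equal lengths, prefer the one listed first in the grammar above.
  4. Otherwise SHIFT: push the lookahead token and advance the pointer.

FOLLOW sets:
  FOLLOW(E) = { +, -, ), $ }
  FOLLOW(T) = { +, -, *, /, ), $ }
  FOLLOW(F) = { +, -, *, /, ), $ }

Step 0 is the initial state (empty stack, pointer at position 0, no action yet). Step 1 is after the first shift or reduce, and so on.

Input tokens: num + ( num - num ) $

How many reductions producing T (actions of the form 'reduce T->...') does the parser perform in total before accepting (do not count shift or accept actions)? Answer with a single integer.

Step 1: shift num. Stack=[num] ptr=1 lookahead=+ remaining=[+ ( num - num ) $]
Step 2: reduce F->num. Stack=[F] ptr=1 lookahead=+ remaining=[+ ( num - num ) $]
Step 3: reduce T->F. Stack=[T] ptr=1 lookahead=+ remaining=[+ ( num - num ) $]
Step 4: reduce E->T. Stack=[E] ptr=1 lookahead=+ remaining=[+ ( num - num ) $]
Step 5: shift +. Stack=[E +] ptr=2 lookahead=( remaining=[( num - num ) $]
Step 6: shift (. Stack=[E + (] ptr=3 lookahead=num remaining=[num - num ) $]
Step 7: shift num. Stack=[E + ( num] ptr=4 lookahead=- remaining=[- num ) $]
Step 8: reduce F->num. Stack=[E + ( F] ptr=4 lookahead=- remaining=[- num ) $]
Step 9: reduce T->F. Stack=[E + ( T] ptr=4 lookahead=- remaining=[- num ) $]
Step 10: reduce E->T. Stack=[E + ( E] ptr=4 lookahead=- remaining=[- num ) $]
Step 11: shift -. Stack=[E + ( E -] ptr=5 lookahead=num remaining=[num ) $]
Step 12: shift num. Stack=[E + ( E - num] ptr=6 lookahead=) remaining=[) $]
Step 13: reduce F->num. Stack=[E + ( E - F] ptr=6 lookahead=) remaining=[) $]
Step 14: reduce T->F. Stack=[E + ( E - T] ptr=6 lookahead=) remaining=[) $]
Step 15: reduce E->E - T. Stack=[E + ( E] ptr=6 lookahead=) remaining=[) $]
Step 16: shift ). Stack=[E + ( E )] ptr=7 lookahead=$ remaining=[$]
Step 17: reduce F->( E ). Stack=[E + F] ptr=7 lookahead=$ remaining=[$]
Step 18: reduce T->F. Stack=[E + T] ptr=7 lookahead=$ remaining=[$]
Step 19: reduce E->E + T. Stack=[E] ptr=7 lookahead=$ remaining=[$]
Step 20: accept. Stack=[E] ptr=7 lookahead=$ remaining=[$]

Answer: 4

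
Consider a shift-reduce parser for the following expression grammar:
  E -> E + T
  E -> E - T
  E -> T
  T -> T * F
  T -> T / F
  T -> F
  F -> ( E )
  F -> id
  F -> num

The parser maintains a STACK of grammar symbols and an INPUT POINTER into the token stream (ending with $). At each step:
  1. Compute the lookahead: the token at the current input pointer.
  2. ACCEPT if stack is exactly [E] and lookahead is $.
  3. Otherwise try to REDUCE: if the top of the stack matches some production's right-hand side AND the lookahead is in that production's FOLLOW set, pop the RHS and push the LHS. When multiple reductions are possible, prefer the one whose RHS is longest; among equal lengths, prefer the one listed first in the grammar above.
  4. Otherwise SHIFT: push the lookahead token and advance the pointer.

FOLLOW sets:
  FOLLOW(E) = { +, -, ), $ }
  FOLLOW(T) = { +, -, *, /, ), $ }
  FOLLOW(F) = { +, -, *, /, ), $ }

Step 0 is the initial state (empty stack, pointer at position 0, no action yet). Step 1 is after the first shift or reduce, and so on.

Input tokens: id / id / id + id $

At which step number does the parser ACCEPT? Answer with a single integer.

Answer: 18

Derivation:
Step 1: shift id. Stack=[id] ptr=1 lookahead=/ remaining=[/ id / id + id $]
Step 2: reduce F->id. Stack=[F] ptr=1 lookahead=/ remaining=[/ id / id + id $]
Step 3: reduce T->F. Stack=[T] ptr=1 lookahead=/ remaining=[/ id / id + id $]
Step 4: shift /. Stack=[T /] ptr=2 lookahead=id remaining=[id / id + id $]
Step 5: shift id. Stack=[T / id] ptr=3 lookahead=/ remaining=[/ id + id $]
Step 6: reduce F->id. Stack=[T / F] ptr=3 lookahead=/ remaining=[/ id + id $]
Step 7: reduce T->T / F. Stack=[T] ptr=3 lookahead=/ remaining=[/ id + id $]
Step 8: shift /. Stack=[T /] ptr=4 lookahead=id remaining=[id + id $]
Step 9: shift id. Stack=[T / id] ptr=5 lookahead=+ remaining=[+ id $]
Step 10: reduce F->id. Stack=[T / F] ptr=5 lookahead=+ remaining=[+ id $]
Step 11: reduce T->T / F. Stack=[T] ptr=5 lookahead=+ remaining=[+ id $]
Step 12: reduce E->T. Stack=[E] ptr=5 lookahead=+ remaining=[+ id $]
Step 13: shift +. Stack=[E +] ptr=6 lookahead=id remaining=[id $]
Step 14: shift id. Stack=[E + id] ptr=7 lookahead=$ remaining=[$]
Step 15: reduce F->id. Stack=[E + F] ptr=7 lookahead=$ remaining=[$]
Step 16: reduce T->F. Stack=[E + T] ptr=7 lookahead=$ remaining=[$]
Step 17: reduce E->E + T. Stack=[E] ptr=7 lookahead=$ remaining=[$]
Step 18: accept. Stack=[E] ptr=7 lookahead=$ remaining=[$]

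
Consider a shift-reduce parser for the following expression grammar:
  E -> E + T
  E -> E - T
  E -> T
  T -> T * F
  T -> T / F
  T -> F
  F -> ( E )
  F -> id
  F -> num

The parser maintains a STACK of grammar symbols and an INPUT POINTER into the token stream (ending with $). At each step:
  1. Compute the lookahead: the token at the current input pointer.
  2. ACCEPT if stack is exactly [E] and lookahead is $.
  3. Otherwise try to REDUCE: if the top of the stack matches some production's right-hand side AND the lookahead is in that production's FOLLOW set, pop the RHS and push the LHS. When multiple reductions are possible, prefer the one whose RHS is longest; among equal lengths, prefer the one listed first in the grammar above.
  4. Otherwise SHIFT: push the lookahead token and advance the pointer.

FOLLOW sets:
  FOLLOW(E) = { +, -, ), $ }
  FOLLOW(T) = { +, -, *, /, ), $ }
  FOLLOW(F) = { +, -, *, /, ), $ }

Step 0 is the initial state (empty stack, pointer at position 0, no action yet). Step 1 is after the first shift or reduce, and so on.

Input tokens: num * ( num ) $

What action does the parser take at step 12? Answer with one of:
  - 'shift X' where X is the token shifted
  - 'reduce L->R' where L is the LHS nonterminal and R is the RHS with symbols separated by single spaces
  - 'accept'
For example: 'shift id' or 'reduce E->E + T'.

Answer: reduce T->T * F

Derivation:
Step 1: shift num. Stack=[num] ptr=1 lookahead=* remaining=[* ( num ) $]
Step 2: reduce F->num. Stack=[F] ptr=1 lookahead=* remaining=[* ( num ) $]
Step 3: reduce T->F. Stack=[T] ptr=1 lookahead=* remaining=[* ( num ) $]
Step 4: shift *. Stack=[T *] ptr=2 lookahead=( remaining=[( num ) $]
Step 5: shift (. Stack=[T * (] ptr=3 lookahead=num remaining=[num ) $]
Step 6: shift num. Stack=[T * ( num] ptr=4 lookahead=) remaining=[) $]
Step 7: reduce F->num. Stack=[T * ( F] ptr=4 lookahead=) remaining=[) $]
Step 8: reduce T->F. Stack=[T * ( T] ptr=4 lookahead=) remaining=[) $]
Step 9: reduce E->T. Stack=[T * ( E] ptr=4 lookahead=) remaining=[) $]
Step 10: shift ). Stack=[T * ( E )] ptr=5 lookahead=$ remaining=[$]
Step 11: reduce F->( E ). Stack=[T * F] ptr=5 lookahead=$ remaining=[$]
Step 12: reduce T->T * F. Stack=[T] ptr=5 lookahead=$ remaining=[$]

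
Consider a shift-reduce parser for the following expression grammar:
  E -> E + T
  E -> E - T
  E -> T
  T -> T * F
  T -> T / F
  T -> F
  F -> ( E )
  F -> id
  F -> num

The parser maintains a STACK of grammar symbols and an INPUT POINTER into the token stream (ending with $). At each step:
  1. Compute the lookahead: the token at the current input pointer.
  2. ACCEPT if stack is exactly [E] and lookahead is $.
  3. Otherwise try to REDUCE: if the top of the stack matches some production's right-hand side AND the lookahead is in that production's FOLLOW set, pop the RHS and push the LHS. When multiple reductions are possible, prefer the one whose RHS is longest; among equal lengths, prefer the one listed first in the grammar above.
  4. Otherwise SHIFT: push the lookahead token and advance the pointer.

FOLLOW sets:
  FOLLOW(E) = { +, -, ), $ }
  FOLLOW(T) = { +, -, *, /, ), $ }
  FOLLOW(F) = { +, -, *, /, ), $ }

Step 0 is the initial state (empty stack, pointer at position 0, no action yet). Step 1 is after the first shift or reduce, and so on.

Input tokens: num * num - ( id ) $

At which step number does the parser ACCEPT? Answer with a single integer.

Answer: 19

Derivation:
Step 1: shift num. Stack=[num] ptr=1 lookahead=* remaining=[* num - ( id ) $]
Step 2: reduce F->num. Stack=[F] ptr=1 lookahead=* remaining=[* num - ( id ) $]
Step 3: reduce T->F. Stack=[T] ptr=1 lookahead=* remaining=[* num - ( id ) $]
Step 4: shift *. Stack=[T *] ptr=2 lookahead=num remaining=[num - ( id ) $]
Step 5: shift num. Stack=[T * num] ptr=3 lookahead=- remaining=[- ( id ) $]
Step 6: reduce F->num. Stack=[T * F] ptr=3 lookahead=- remaining=[- ( id ) $]
Step 7: reduce T->T * F. Stack=[T] ptr=3 lookahead=- remaining=[- ( id ) $]
Step 8: reduce E->T. Stack=[E] ptr=3 lookahead=- remaining=[- ( id ) $]
Step 9: shift -. Stack=[E -] ptr=4 lookahead=( remaining=[( id ) $]
Step 10: shift (. Stack=[E - (] ptr=5 lookahead=id remaining=[id ) $]
Step 11: shift id. Stack=[E - ( id] ptr=6 lookahead=) remaining=[) $]
Step 12: reduce F->id. Stack=[E - ( F] ptr=6 lookahead=) remaining=[) $]
Step 13: reduce T->F. Stack=[E - ( T] ptr=6 lookahead=) remaining=[) $]
Step 14: reduce E->T. Stack=[E - ( E] ptr=6 lookahead=) remaining=[) $]
Step 15: shift ). Stack=[E - ( E )] ptr=7 lookahead=$ remaining=[$]
Step 16: reduce F->( E ). Stack=[E - F] ptr=7 lookahead=$ remaining=[$]
Step 17: reduce T->F. Stack=[E - T] ptr=7 lookahead=$ remaining=[$]
Step 18: reduce E->E - T. Stack=[E] ptr=7 lookahead=$ remaining=[$]
Step 19: accept. Stack=[E] ptr=7 lookahead=$ remaining=[$]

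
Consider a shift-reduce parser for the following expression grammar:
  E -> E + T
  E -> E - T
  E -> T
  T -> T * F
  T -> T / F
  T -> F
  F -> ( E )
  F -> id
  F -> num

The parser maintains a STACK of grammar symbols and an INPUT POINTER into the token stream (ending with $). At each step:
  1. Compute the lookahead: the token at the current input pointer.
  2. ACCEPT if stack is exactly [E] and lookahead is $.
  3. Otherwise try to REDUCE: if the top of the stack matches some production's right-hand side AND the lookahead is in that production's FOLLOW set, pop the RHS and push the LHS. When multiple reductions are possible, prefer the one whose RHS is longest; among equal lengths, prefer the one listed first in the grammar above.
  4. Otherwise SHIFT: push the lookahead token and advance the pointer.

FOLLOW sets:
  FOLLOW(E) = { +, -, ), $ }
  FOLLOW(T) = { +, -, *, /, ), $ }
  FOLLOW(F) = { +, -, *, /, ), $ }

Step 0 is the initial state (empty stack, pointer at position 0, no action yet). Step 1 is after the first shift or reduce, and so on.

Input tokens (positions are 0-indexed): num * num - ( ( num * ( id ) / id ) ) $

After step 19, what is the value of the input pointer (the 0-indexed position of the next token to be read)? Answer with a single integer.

Step 1: shift num. Stack=[num] ptr=1 lookahead=* remaining=[* num - ( ( num * ( id ) / id ) ) $]
Step 2: reduce F->num. Stack=[F] ptr=1 lookahead=* remaining=[* num - ( ( num * ( id ) / id ) ) $]
Step 3: reduce T->F. Stack=[T] ptr=1 lookahead=* remaining=[* num - ( ( num * ( id ) / id ) ) $]
Step 4: shift *. Stack=[T *] ptr=2 lookahead=num remaining=[num - ( ( num * ( id ) / id ) ) $]
Step 5: shift num. Stack=[T * num] ptr=3 lookahead=- remaining=[- ( ( num * ( id ) / id ) ) $]
Step 6: reduce F->num. Stack=[T * F] ptr=3 lookahead=- remaining=[- ( ( num * ( id ) / id ) ) $]
Step 7: reduce T->T * F. Stack=[T] ptr=3 lookahead=- remaining=[- ( ( num * ( id ) / id ) ) $]
Step 8: reduce E->T. Stack=[E] ptr=3 lookahead=- remaining=[- ( ( num * ( id ) / id ) ) $]
Step 9: shift -. Stack=[E -] ptr=4 lookahead=( remaining=[( ( num * ( id ) / id ) ) $]
Step 10: shift (. Stack=[E - (] ptr=5 lookahead=( remaining=[( num * ( id ) / id ) ) $]
Step 11: shift (. Stack=[E - ( (] ptr=6 lookahead=num remaining=[num * ( id ) / id ) ) $]
Step 12: shift num. Stack=[E - ( ( num] ptr=7 lookahead=* remaining=[* ( id ) / id ) ) $]
Step 13: reduce F->num. Stack=[E - ( ( F] ptr=7 lookahead=* remaining=[* ( id ) / id ) ) $]
Step 14: reduce T->F. Stack=[E - ( ( T] ptr=7 lookahead=* remaining=[* ( id ) / id ) ) $]
Step 15: shift *. Stack=[E - ( ( T *] ptr=8 lookahead=( remaining=[( id ) / id ) ) $]
Step 16: shift (. Stack=[E - ( ( T * (] ptr=9 lookahead=id remaining=[id ) / id ) ) $]
Step 17: shift id. Stack=[E - ( ( T * ( id] ptr=10 lookahead=) remaining=[) / id ) ) $]
Step 18: reduce F->id. Stack=[E - ( ( T * ( F] ptr=10 lookahead=) remaining=[) / id ) ) $]
Step 19: reduce T->F. Stack=[E - ( ( T * ( T] ptr=10 lookahead=) remaining=[) / id ) ) $]

Answer: 10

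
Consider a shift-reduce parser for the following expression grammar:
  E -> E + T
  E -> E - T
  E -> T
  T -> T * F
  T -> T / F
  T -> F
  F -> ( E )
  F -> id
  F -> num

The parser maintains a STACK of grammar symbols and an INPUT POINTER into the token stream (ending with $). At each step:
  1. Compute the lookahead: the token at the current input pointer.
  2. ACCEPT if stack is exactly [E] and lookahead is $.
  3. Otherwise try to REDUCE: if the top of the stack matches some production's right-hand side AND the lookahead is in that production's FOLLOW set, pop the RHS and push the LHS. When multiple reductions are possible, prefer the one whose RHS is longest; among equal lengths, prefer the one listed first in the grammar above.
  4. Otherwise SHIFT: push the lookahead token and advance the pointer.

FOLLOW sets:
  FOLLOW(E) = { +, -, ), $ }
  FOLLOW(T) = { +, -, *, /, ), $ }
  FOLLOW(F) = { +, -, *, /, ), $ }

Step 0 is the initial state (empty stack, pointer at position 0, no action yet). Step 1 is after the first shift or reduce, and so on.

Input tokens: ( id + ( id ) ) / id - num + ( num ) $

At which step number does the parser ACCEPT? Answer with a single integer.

Step 1: shift (. Stack=[(] ptr=1 lookahead=id remaining=[id + ( id ) ) / id - num + ( num ) $]
Step 2: shift id. Stack=[( id] ptr=2 lookahead=+ remaining=[+ ( id ) ) / id - num + ( num ) $]
Step 3: reduce F->id. Stack=[( F] ptr=2 lookahead=+ remaining=[+ ( id ) ) / id - num + ( num ) $]
Step 4: reduce T->F. Stack=[( T] ptr=2 lookahead=+ remaining=[+ ( id ) ) / id - num + ( num ) $]
Step 5: reduce E->T. Stack=[( E] ptr=2 lookahead=+ remaining=[+ ( id ) ) / id - num + ( num ) $]
Step 6: shift +. Stack=[( E +] ptr=3 lookahead=( remaining=[( id ) ) / id - num + ( num ) $]
Step 7: shift (. Stack=[( E + (] ptr=4 lookahead=id remaining=[id ) ) / id - num + ( num ) $]
Step 8: shift id. Stack=[( E + ( id] ptr=5 lookahead=) remaining=[) ) / id - num + ( num ) $]
Step 9: reduce F->id. Stack=[( E + ( F] ptr=5 lookahead=) remaining=[) ) / id - num + ( num ) $]
Step 10: reduce T->F. Stack=[( E + ( T] ptr=5 lookahead=) remaining=[) ) / id - num + ( num ) $]
Step 11: reduce E->T. Stack=[( E + ( E] ptr=5 lookahead=) remaining=[) ) / id - num + ( num ) $]
Step 12: shift ). Stack=[( E + ( E )] ptr=6 lookahead=) remaining=[) / id - num + ( num ) $]
Step 13: reduce F->( E ). Stack=[( E + F] ptr=6 lookahead=) remaining=[) / id - num + ( num ) $]
Step 14: reduce T->F. Stack=[( E + T] ptr=6 lookahead=) remaining=[) / id - num + ( num ) $]
Step 15: reduce E->E + T. Stack=[( E] ptr=6 lookahead=) remaining=[) / id - num + ( num ) $]
Step 16: shift ). Stack=[( E )] ptr=7 lookahead=/ remaining=[/ id - num + ( num ) $]
Step 17: reduce F->( E ). Stack=[F] ptr=7 lookahead=/ remaining=[/ id - num + ( num ) $]
Step 18: reduce T->F. Stack=[T] ptr=7 lookahead=/ remaining=[/ id - num + ( num ) $]
Step 19: shift /. Stack=[T /] ptr=8 lookahead=id remaining=[id - num + ( num ) $]
Step 20: shift id. Stack=[T / id] ptr=9 lookahead=- remaining=[- num + ( num ) $]
Step 21: reduce F->id. Stack=[T / F] ptr=9 lookahead=- remaining=[- num + ( num ) $]
Step 22: reduce T->T / F. Stack=[T] ptr=9 lookahead=- remaining=[- num + ( num ) $]
Step 23: reduce E->T. Stack=[E] ptr=9 lookahead=- remaining=[- num + ( num ) $]
Step 24: shift -. Stack=[E -] ptr=10 lookahead=num remaining=[num + ( num ) $]
Step 25: shift num. Stack=[E - num] ptr=11 lookahead=+ remaining=[+ ( num ) $]
Step 26: reduce F->num. Stack=[E - F] ptr=11 lookahead=+ remaining=[+ ( num ) $]
Step 27: reduce T->F. Stack=[E - T] ptr=11 lookahead=+ remaining=[+ ( num ) $]
Step 28: reduce E->E - T. Stack=[E] ptr=11 lookahead=+ remaining=[+ ( num ) $]
Step 29: shift +. Stack=[E +] ptr=12 lookahead=( remaining=[( num ) $]
Step 30: shift (. Stack=[E + (] ptr=13 lookahead=num remaining=[num ) $]
Step 31: shift num. Stack=[E + ( num] ptr=14 lookahead=) remaining=[) $]
Step 32: reduce F->num. Stack=[E + ( F] ptr=14 lookahead=) remaining=[) $]
Step 33: reduce T->F. Stack=[E + ( T] ptr=14 lookahead=) remaining=[) $]
Step 34: reduce E->T. Stack=[E + ( E] ptr=14 lookahead=) remaining=[) $]
Step 35: shift ). Stack=[E + ( E )] ptr=15 lookahead=$ remaining=[$]
Step 36: reduce F->( E ). Stack=[E + F] ptr=15 lookahead=$ remaining=[$]
Step 37: reduce T->F. Stack=[E + T] ptr=15 lookahead=$ remaining=[$]
Step 38: reduce E->E + T. Stack=[E] ptr=15 lookahead=$ remaining=[$]
Step 39: accept. Stack=[E] ptr=15 lookahead=$ remaining=[$]

Answer: 39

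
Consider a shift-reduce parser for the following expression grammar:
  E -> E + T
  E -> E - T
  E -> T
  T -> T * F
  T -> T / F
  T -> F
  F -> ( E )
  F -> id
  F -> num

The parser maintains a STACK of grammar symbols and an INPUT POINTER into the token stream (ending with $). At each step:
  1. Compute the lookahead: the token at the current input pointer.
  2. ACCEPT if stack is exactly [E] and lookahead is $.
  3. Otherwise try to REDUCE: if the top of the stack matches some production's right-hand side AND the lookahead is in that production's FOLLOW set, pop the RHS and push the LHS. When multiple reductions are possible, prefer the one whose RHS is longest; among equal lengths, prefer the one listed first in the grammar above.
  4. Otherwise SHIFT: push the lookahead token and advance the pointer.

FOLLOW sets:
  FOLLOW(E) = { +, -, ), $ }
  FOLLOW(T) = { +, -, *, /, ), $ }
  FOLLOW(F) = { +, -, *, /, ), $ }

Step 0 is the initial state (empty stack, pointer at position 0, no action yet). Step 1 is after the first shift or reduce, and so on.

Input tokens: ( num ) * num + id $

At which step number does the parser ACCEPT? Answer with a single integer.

Step 1: shift (. Stack=[(] ptr=1 lookahead=num remaining=[num ) * num + id $]
Step 2: shift num. Stack=[( num] ptr=2 lookahead=) remaining=[) * num + id $]
Step 3: reduce F->num. Stack=[( F] ptr=2 lookahead=) remaining=[) * num + id $]
Step 4: reduce T->F. Stack=[( T] ptr=2 lookahead=) remaining=[) * num + id $]
Step 5: reduce E->T. Stack=[( E] ptr=2 lookahead=) remaining=[) * num + id $]
Step 6: shift ). Stack=[( E )] ptr=3 lookahead=* remaining=[* num + id $]
Step 7: reduce F->( E ). Stack=[F] ptr=3 lookahead=* remaining=[* num + id $]
Step 8: reduce T->F. Stack=[T] ptr=3 lookahead=* remaining=[* num + id $]
Step 9: shift *. Stack=[T *] ptr=4 lookahead=num remaining=[num + id $]
Step 10: shift num. Stack=[T * num] ptr=5 lookahead=+ remaining=[+ id $]
Step 11: reduce F->num. Stack=[T * F] ptr=5 lookahead=+ remaining=[+ id $]
Step 12: reduce T->T * F. Stack=[T] ptr=5 lookahead=+ remaining=[+ id $]
Step 13: reduce E->T. Stack=[E] ptr=5 lookahead=+ remaining=[+ id $]
Step 14: shift +. Stack=[E +] ptr=6 lookahead=id remaining=[id $]
Step 15: shift id. Stack=[E + id] ptr=7 lookahead=$ remaining=[$]
Step 16: reduce F->id. Stack=[E + F] ptr=7 lookahead=$ remaining=[$]
Step 17: reduce T->F. Stack=[E + T] ptr=7 lookahead=$ remaining=[$]
Step 18: reduce E->E + T. Stack=[E] ptr=7 lookahead=$ remaining=[$]
Step 19: accept. Stack=[E] ptr=7 lookahead=$ remaining=[$]

Answer: 19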